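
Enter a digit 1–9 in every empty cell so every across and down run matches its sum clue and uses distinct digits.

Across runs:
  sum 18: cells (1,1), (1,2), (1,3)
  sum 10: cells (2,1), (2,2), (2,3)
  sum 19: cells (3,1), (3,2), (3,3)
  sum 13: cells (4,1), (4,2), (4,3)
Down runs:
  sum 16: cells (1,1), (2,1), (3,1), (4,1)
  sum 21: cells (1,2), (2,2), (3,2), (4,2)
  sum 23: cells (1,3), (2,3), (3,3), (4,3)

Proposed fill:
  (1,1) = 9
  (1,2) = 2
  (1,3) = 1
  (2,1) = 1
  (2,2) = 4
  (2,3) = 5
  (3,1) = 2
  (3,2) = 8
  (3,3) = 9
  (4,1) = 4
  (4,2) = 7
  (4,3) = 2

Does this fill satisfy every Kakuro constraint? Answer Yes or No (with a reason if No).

No — the down run (1,3)–(4,3) sums to 17, not 23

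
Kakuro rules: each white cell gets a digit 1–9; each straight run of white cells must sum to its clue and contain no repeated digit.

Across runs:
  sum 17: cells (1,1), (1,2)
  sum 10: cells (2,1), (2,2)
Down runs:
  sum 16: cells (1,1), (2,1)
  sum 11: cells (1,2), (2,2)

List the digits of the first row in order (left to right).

17 in 2 cells must be {8,9}; 16 in 2 cells must be {7,9}.
The 17 across and the 16 down share only 9, so (1,1) = 9.
(1,2) = 17 − 9 = 8 completes the 17 across.
(2,1) = 16 − 9 = 7 completes the 16 down.
(2,2) = 10 − 7 = 3 completes the 10 across.

9, 8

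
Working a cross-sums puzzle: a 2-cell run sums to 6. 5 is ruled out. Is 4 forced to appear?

Yes

The only way to make 6 from 2 distinct digits under that restriction is {2,4}, which contains 4.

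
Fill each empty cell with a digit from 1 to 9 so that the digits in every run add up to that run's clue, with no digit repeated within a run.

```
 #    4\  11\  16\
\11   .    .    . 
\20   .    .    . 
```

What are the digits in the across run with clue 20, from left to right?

4 in 2 cells must be {1,3}; 16 in 2 cells must be {7,9}.
The 11 across and the 16 down share only 7, so R1C3 = 7.
The 20 across and the 4 down share only 3, so R2C1 = 3.
R2C3 = 16 − 7 = 9 completes the 16 down.
R1C1 = 4 − 3 = 1 completes the 4 down.
R1C2 = 11 − 8 = 3 completes the 11 across.
R2C2 = 20 − 12 = 8 completes the 20 across.

3 8 9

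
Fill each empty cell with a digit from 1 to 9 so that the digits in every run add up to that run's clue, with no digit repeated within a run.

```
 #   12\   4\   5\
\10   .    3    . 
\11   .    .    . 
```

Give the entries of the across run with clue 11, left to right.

4 in 2 cells must be {1,3}.
R1C1 = 5: the only remaining digit allowed by both the 10 across and the 12 down.
R1C3 = 10 − 8 = 2 completes the 10 across.
R2C1 = 12 − 5 = 7 completes the 12 down.
R2C2 = 4 − 3 = 1 completes the 4 down.
R2C3 = 11 − 8 = 3 completes the 11 across.

7, 1, 3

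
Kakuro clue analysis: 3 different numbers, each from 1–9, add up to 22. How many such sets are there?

2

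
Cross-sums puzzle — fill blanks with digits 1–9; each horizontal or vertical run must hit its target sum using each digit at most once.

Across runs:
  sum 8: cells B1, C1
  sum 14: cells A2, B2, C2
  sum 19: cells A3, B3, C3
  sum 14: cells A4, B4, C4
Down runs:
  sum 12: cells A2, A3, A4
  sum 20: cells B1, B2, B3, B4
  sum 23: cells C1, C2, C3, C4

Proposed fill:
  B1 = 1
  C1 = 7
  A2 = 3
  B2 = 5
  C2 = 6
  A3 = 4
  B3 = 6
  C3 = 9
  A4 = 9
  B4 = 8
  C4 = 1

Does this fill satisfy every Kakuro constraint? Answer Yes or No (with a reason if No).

No — the across run A4–C4 sums to 18, not 14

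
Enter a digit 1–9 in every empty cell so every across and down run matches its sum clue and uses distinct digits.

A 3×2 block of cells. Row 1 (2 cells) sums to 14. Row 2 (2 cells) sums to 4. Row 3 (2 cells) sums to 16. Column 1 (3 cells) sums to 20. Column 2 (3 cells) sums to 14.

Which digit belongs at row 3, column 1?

4 in 2 cells must be {1,3}; 16 in 2 cells must be {7,9}.
The 4 across and the 20 down share only 3, so (2,1) = 3.
(2,2) = 4 − 3 = 1 completes the 4 across.
Given what's placed, (3,1) must be 9 to fit the 16 across and 20 down.
(3,2) = 16 − 9 = 7 completes the 16 across.
(1,1) = 20 − 12 = 8 completes the 20 down.
(1,2) = 14 − 8 = 6 completes the 14 across.

9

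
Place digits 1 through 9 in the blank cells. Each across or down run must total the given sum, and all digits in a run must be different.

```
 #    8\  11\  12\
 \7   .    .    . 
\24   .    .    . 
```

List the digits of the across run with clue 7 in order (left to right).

7 in 3 cells must be {1,2,4}; 24 in 3 cells must be {7,8,9}.
The 7 across and the 12 down share only 4, so R1C3 = 4.
The 24 across and the 8 down share only 7, so R2C1 = 7.
R2C3 = 12 − 4 = 8 completes the 12 down.
R1C1 = 8 − 7 = 1 completes the 8 down.
R1C2 = 7 − 5 = 2 completes the 7 across.
R2C2 = 24 − 15 = 9 completes the 24 across.

1 2 4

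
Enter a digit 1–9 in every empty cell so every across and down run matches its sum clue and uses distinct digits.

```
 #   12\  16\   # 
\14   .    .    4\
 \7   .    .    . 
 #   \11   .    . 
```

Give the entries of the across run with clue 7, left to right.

7 in 3 cells must be {1,2,4}; 4 in 2 cells must be {1,3}.
The 7 across and the 12 down share only 4, so R2C1 = 4.
R2C3 = 1: the only remaining digit allowed by both the 7 across and the 4 down.
R3C3 = 4 − 1 = 3 completes the 4 down.
R1C1 = 12 − 4 = 8 completes the 12 down.
R1C2 = 14 − 8 = 6 completes the 14 across.
R2C2 = 7 − 5 = 2 completes the 7 across.
R3C2 = 11 − 3 = 8 completes the 11 across.

4 2 1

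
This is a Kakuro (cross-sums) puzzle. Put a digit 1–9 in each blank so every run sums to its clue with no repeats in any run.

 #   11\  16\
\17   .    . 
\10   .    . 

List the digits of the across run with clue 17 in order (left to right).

8, 9

17 in 2 cells must be {8,9}; 16 in 2 cells must be {7,9}.
The 17 across and the 16 down share only 9, so R1C2 = 9.
R2C2 = 16 − 9 = 7 completes the 16 down.
R1C1 = 17 − 9 = 8 completes the 17 across.
R2C1 = 10 − 7 = 3 completes the 10 across.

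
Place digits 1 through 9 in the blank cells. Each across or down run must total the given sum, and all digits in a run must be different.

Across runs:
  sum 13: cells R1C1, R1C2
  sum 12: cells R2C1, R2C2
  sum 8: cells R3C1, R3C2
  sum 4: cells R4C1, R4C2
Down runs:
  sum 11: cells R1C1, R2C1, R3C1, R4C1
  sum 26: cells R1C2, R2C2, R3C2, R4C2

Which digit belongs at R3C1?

2

4 in 2 cells must be {1,3}; 11 in 4 cells must be {1,2,3,5}.
Only 5 fits R1C1 under both its across sum 13 and down sum 11.
R1C2 = 13 − 5 = 8 completes the 13 across.
Given what's placed, R2C1 must be 3 to fit the 12 across and 11 down.
R2C2 = 12 − 3 = 9 completes the 12 across.
R4C1 = 1: the only remaining digit allowed by both the 4 across and the 11 down.
R4C2 = 4 − 1 = 3 completes the 4 across.
R3C1 = 11 − 9 = 2 completes the 11 down.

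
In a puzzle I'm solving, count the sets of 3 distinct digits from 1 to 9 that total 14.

8

3 distinct digits from 1–9 sum between 6 and 24.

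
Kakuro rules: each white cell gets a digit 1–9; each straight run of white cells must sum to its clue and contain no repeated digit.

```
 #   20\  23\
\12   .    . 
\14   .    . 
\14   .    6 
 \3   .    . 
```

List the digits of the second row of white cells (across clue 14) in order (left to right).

6 8

3 in 2 cells must be {1,2}.
R3C1 = 14 − 6 = 8 completes the 14 across.
No cell is forced outright now. R4C1 can only be 1 or 2 (the digits allowed by both its 3 across and its 20 down). If R4C1 = 2: that forces R4C2 = 1, R2C2 = 9, R1C2 = 7, after which R2C1 would have to be in {5} for the 14 across but in {1,3,4,6,7,9} for the 20 down — contradiction. So R4C1 = 1.
R4C2 = 3 − 1 = 2 completes the 3 across.
Given what's placed, R2C2 must be 8 to fit the 14 across and 23 down.
R1C2 = 23 − 16 = 7 completes the 23 down.
R2C1 = 14 − 8 = 6 completes the 14 across.
R1C1 = 12 − 7 = 5 completes the 12 across.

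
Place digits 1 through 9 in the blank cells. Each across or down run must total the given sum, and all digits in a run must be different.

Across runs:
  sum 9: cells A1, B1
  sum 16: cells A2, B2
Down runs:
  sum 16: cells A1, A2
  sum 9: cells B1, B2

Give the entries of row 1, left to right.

16 in 2 cells must be {7,9}.
The 9 across and the 16 down share only 7, so A1 = 7.
B1 = 9 − 7 = 2 completes the 9 across.
A2 = 16 − 7 = 9 completes the 16 down.
B2 = 16 − 9 = 7 completes the 16 across.

7 2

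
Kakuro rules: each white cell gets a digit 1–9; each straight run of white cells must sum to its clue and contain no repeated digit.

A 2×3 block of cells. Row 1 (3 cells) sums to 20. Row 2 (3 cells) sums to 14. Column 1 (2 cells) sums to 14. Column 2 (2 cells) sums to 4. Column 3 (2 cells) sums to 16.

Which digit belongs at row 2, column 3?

4 in 2 cells must be {1,3}; 16 in 2 cells must be {7,9}.
The 20 across and the 4 down share only 3, so (1,2) = 3.
Given what's placed, (1,3) must be 9 to fit the 20 across and 16 down.
(2,2) = 4 − 3 = 1 completes the 4 down.
(2,3) = 16 − 9 = 7 completes the 16 down.
(1,1) = 20 − 12 = 8 completes the 20 across.
(2,1) = 14 − 8 = 6 completes the 14 across.

7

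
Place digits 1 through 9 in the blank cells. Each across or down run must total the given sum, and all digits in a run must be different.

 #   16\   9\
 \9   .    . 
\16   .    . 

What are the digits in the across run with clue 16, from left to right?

9, 7

16 in 2 cells must be {7,9}.
The 9 across and the 16 down share only 7, so R1C1 = 7.
R1C2 = 9 − 7 = 2 completes the 9 across.
R2C1 = 16 − 7 = 9 completes the 16 down.
R2C2 = 16 − 9 = 7 completes the 16 across.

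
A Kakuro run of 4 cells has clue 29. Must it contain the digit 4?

The only way to make 29 from 4 distinct digits is {5,7,8,9}, which does not contain 4.

No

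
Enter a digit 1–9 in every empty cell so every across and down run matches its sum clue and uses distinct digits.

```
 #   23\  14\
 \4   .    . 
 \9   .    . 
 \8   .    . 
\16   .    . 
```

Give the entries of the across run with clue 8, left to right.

4 in 2 cells must be {1,3}; 16 in 2 cells must be {7,9}.
Only 7 fits R4C2 under both its across sum 16 and down sum 14.
Given what's placed, R1C2 must be 1 to fit the 4 across and 14 down.
R3C2 = 2: the only remaining digit allowed by both the 8 across and the 14 down.
R4C1 = 16 − 7 = 9 completes the 16 across.
R1C1 = 4 − 1 = 3 completes the 4 across.
R2C2 = 14 − 10 = 4 completes the 14 down.
R3C1 = 8 − 2 = 6 completes the 8 across.

6 2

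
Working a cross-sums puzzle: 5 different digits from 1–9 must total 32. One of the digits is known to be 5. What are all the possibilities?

5 distinct digits from 1–9 sum between 15 and 35.
Keeping only sets containing 5.

{3,5,7,8,9}; {4,5,6,8,9}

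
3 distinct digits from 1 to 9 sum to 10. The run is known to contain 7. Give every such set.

{1,2,7}

3 distinct digits from 1–9 sum between 6 and 24.
Keeping only sets containing 7.
Only one set works: {1,2,7}.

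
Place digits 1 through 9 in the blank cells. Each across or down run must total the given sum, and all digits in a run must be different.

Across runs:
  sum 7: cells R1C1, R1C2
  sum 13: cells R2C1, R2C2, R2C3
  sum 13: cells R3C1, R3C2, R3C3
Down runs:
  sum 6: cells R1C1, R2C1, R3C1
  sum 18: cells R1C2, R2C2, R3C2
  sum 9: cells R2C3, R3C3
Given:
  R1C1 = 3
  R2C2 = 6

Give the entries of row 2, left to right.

2 6 5

6 in 3 cells must be {1,2,3}.
R1C2 = 7 − 3 = 4 completes the 7 across.
Given what's placed, R2C1 must be 2 to fit the 13 across and 6 down.
R2C3 = 13 − 8 = 5 completes the 13 across.
R3C1 = 6 − 5 = 1 completes the 6 down.
R3C2 = 18 − 10 = 8 completes the 18 down.
R3C3 = 13 − 9 = 4 completes the 13 across.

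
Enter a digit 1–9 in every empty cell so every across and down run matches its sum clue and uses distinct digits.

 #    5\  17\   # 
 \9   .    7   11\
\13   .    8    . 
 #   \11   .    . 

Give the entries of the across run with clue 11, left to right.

R1C1 = 9 − 7 = 2 completes the 9 across.
R2C1 = 5 − 2 = 3 completes the 5 down.
R2C3 = 13 − 11 = 2 completes the 13 across.
R3C2 = 17 − 15 = 2 completes the 17 down.
R3C3 = 11 − 2 = 9 completes the 11 across.

2 9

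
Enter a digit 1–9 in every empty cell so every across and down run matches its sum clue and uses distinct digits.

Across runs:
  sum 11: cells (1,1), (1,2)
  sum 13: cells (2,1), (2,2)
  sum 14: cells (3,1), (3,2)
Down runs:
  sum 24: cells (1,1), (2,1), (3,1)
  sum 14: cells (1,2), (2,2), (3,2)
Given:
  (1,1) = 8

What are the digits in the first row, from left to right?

24 in 3 cells must be {7,8,9}.
(1,2) = 11 − 8 = 3 completes the 11 across.
(3,1) = 9: the only remaining digit allowed by both the 14 across and the 24 down.
(3,2) = 14 − 9 = 5 completes the 14 across.
(2,1) = 24 − 17 = 7 completes the 24 down.
(2,2) = 13 − 7 = 6 completes the 13 across.

8 3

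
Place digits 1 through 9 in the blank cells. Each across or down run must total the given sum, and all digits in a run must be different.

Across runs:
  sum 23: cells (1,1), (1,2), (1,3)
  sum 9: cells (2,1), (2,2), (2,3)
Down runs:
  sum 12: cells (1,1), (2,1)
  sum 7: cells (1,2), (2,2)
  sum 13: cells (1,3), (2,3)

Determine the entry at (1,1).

9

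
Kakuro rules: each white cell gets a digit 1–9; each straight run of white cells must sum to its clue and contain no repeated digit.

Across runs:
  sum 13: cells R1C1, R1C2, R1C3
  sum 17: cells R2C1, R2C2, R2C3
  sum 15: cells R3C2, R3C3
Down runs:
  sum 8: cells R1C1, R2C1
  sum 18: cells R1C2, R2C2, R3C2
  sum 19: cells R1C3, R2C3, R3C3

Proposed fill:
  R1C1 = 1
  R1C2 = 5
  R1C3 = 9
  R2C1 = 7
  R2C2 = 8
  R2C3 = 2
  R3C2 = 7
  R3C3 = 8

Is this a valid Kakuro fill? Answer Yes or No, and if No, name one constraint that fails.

No — the across run R1C1–R1C3 sums to 15, not 13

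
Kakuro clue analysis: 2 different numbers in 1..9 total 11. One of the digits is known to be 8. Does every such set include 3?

Yes

The only way to make 11 from 2 distinct digits under that restriction is {3,8}, which contains 3.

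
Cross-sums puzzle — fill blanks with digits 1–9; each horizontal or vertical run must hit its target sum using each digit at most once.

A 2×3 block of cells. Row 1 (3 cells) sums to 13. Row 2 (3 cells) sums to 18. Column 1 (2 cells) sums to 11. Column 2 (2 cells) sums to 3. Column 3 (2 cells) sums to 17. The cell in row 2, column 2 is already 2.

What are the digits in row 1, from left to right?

4, 1, 8

3 in 2 cells must be {1,2}; 17 in 2 cells must be {8,9}.
(1,2) = 3 − 2 = 1 completes the 3 down.
(2,3) = 9: the only remaining digit allowed by both the 18 across and the 17 down.
(1,3) = 17 − 9 = 8 completes the 17 down.
(2,1) = 18 − 11 = 7 completes the 18 across.
(1,1) = 13 − 9 = 4 completes the 13 across.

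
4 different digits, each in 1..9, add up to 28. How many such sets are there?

4 distinct digits from 1–9 sum between 10 and 30.
Enumerating: {4,7,8,9}, {5,6,8,9}.

2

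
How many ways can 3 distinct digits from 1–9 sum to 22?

3 distinct digits from 1–9 sum between 6 and 24.
Enumerating: {5,8,9}, {6,7,9}.

2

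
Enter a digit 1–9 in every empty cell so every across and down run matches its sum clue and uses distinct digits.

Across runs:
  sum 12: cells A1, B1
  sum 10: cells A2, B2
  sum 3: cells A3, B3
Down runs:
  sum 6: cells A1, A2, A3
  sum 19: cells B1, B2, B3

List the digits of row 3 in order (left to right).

1 2

3 in 2 cells must be {1,2}; 6 in 3 cells must be {1,2,3}.
The 12 across and the 6 down share only 3, so A1 = 3.
B1 = 12 − 3 = 9 completes the 12 across.
Given what's placed, B3 must be 2 to fit the 3 across and 19 down.
B2 = 19 − 11 = 8 completes the 19 down.
A3 = 3 − 2 = 1 completes the 3 across.
A2 = 10 − 8 = 2 completes the 10 across.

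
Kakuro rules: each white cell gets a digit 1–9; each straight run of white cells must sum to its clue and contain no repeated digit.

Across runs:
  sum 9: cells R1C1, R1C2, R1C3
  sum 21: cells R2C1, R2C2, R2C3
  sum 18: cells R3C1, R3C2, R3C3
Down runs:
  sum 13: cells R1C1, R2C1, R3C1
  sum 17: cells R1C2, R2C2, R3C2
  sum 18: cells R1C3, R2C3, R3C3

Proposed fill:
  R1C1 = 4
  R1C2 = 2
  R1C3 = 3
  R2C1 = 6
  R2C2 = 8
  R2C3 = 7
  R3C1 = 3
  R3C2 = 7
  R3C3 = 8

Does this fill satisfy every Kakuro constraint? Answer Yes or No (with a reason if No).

Yes

Across: 4+2+3=9; 6+8+7=21; 3+7+8=18. Down: 4+6+3=13; 2+8+7=17; 3+7+8=18. No digit repeats within any run.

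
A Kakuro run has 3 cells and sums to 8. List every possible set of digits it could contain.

3 distinct digits from 1–9 sum between 6 and 24.

{1,2,5}; {1,3,4}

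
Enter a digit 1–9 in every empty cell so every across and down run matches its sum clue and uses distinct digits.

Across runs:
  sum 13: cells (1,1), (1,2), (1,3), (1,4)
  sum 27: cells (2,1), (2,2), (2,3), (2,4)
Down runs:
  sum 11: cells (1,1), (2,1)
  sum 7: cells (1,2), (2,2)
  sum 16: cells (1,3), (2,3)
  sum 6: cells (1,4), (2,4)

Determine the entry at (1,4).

16 in 2 cells must be {7,9}.
Only 7 fits (1,3) under both its across sum 13 and down sum 16.
(2,3) = 16 − 7 = 9 completes the 16 down.
Nothing is forced directly, so branch on (1,1), whose candidates are 2 or 3. If (1,1) = 2: that forces (1,4) = 1, after which (2,1) would have to be in {3,4,5,6,7,8} for the 27 across but in {9} for the 11 down — contradiction. So (1,1) = 3.
(2,1) = 11 − 3 = 8 completes the 11 down.
(2,4) = 4: the only remaining digit allowed by both the 27 across and the 6 down.
(1,4) = 6 − 4 = 2 completes the 6 down.

2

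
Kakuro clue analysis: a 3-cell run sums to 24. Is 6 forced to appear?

The only way to make 24 from 3 distinct digits is {7,8,9}, which does not contain 6.

No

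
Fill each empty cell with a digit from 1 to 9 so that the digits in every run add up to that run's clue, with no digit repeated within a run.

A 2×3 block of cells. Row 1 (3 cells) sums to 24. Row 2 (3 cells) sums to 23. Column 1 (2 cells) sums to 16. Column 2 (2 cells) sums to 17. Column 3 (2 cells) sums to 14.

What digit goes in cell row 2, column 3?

24 in 3 cells must be {7,8,9}; 23 in 3 cells must be {6,8,9}; 16 in 2 cells must be {7,9}.
The 23 across and the 16 down share only 9, so (2,1) = 9.
Given what's placed, (2,2) must be 8 to fit the 23 across and 17 down.
(2,3) = 23 − 17 = 6 completes the 23 across.
(1,1) = 16 − 9 = 7 completes the 16 down.
(1,2) = 17 − 8 = 9 completes the 17 down.
(1,3) = 24 − 16 = 8 completes the 24 across.

6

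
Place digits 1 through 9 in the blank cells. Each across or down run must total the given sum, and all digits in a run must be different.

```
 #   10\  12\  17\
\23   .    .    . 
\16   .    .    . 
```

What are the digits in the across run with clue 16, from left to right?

4, 3, 9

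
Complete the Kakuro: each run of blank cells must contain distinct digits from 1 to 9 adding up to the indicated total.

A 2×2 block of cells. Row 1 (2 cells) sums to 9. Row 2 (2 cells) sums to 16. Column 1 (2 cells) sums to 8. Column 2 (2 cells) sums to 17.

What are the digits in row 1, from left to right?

1 8

16 in 2 cells must be {7,9}; 17 in 2 cells must be {8,9}.
The 9 across and the 17 down share only 8, so (1,2) = 8.
The 16 across and the 8 down share only 7, so (2,1) = 7.
(2,2) = 16 − 7 = 9 completes the 16 across.
(1,1) = 9 − 8 = 1 completes the 9 across.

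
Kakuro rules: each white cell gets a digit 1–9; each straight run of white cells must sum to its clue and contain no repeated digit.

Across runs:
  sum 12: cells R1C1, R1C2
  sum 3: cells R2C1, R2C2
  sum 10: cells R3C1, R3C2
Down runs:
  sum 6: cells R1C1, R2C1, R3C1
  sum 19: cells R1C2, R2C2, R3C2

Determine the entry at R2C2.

3 in 2 cells must be {1,2}; 6 in 3 cells must be {1,2,3}.
The 12 across and the 6 down share only 3, so R1C1 = 3.
R1C2 = 12 − 3 = 9 completes the 12 across.
Given what's placed, R2C2 must be 2 to fit the 3 across and 19 down.
R3C2 = 19 − 11 = 8 completes the 19 down.
R2C1 = 3 − 2 = 1 completes the 3 across.
R3C1 = 10 − 8 = 2 completes the 10 across.

2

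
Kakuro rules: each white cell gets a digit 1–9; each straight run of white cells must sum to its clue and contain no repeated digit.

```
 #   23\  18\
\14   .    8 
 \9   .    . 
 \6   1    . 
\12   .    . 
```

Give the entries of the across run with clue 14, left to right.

6, 8

R1C1 = 14 − 8 = 6 completes the 14 across.
Given what's placed, R2C1 must be 7 to fit the 9 across and 23 down.
R2C2 = 9 − 7 = 2 completes the 9 across.
R3C2 = 6 − 1 = 5 completes the 6 across.
R4C1 = 23 − 14 = 9 completes the 23 down.
R4C2 = 12 − 9 = 3 completes the 12 across.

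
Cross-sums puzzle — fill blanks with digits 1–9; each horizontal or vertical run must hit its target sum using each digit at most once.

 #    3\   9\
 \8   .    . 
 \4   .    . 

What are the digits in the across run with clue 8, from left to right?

2 6

4 in 2 cells must be {1,3}; 3 in 2 cells must be {1,2}.
The 4 across and the 3 down share only 1, so R2C1 = 1.
R2C2 = 4 − 1 = 3 completes the 4 across.
R1C1 = 3 − 1 = 2 completes the 3 down.
R1C2 = 8 − 2 = 6 completes the 8 across.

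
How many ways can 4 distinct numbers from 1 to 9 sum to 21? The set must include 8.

5

4 distinct digits from 1–9 sum between 10 and 30.
Keeping only sets containing 8.
Enumerating: {1,3,8,9}, {1,5,7,8}, {2,4,7,8}, {2,5,6,8}, {3,4,6,8}.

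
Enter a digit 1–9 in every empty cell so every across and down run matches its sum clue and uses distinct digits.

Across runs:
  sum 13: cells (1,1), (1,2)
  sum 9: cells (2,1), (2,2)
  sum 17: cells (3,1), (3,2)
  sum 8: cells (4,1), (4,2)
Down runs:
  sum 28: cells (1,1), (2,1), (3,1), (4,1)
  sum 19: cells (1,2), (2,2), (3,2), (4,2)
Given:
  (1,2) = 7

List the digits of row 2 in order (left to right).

17 in 2 cells must be {8,9}.
(1,1) = 13 − 7 = 6 completes the 13 across.
Given what's placed, (4,1) must be 5 to fit the 8 across and 28 down.
(4,2) = 8 − 5 = 3 completes the 8 across.
(2,1) = 8: the only remaining digit allowed by both the 9 across and the 28 down.
(2,2) = 9 − 8 = 1 completes the 9 across.
(3,1) = 28 − 19 = 9 completes the 28 down.
(3,2) = 17 − 9 = 8 completes the 17 across.

8 1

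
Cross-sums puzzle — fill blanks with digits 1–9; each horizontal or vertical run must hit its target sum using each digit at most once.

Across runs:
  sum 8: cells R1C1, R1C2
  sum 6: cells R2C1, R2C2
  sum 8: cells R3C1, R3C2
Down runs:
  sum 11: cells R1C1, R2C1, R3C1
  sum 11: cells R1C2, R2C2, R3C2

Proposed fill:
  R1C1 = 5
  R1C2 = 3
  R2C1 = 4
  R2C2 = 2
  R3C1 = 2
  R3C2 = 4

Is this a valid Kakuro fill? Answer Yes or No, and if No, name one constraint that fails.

No — the down run R1C2–R3C2 sums to 9, not 11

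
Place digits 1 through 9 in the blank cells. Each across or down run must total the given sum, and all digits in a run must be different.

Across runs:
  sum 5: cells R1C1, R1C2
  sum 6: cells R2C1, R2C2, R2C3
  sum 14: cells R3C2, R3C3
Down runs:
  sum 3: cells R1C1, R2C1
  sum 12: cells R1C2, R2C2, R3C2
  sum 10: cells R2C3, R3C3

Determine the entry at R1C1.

6 in 3 cells must be {1,2,3}; 3 in 2 cells must be {1,2}.
Nothing is forced directly, so branch on R1C1, whose candidates are 1 or 2. If R1C1 = 2: that forces R1C2 = 3, R2C1 = 1, R2C2 = 2, R2C3 = 3, after which R3C2 would have to be in {5,6,8,9} for the 14 across but in {7} for the 12 down — contradiction. So R1C1 = 1.
R1C2 = 5 − 1 = 4 completes the 5 across.
R2C1 = 3 − 1 = 2 completes the 3 down.
No cell is forced outright now. R3C2 can only be 5 or 6 (the digits allowed by both its 14 across and its 12 down). If R3C2 = 6: then R2C2 would have to be in {1,3} for the 6 across but in {2} for the 12 down — contradiction. So R3C2 = 5.
R2C2 = 12 − 9 = 3 completes the 12 down.
R2C3 = 6 − 5 = 1 completes the 6 across.
R3C3 = 14 − 5 = 9 completes the 14 across.

1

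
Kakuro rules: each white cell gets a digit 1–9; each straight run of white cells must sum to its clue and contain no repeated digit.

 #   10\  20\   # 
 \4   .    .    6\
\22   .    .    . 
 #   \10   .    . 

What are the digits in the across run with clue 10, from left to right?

4 in 2 cells must be {1,3}.
The 4 across and the 20 down share only 3, so R1C2 = 3.
Intersecting the 22 across with the 6 down forces R2C3 = 5.
R3C3 = 6 − 5 = 1 completes the 6 down.
R1C1 = 4 − 3 = 1 completes the 4 across.
R2C1 = 10 − 1 = 9 completes the 10 down.
R2C2 = 22 − 14 = 8 completes the 22 across.
R3C2 = 10 − 1 = 9 completes the 10 across.

9 1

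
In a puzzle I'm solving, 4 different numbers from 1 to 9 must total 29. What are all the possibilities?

4 distinct digits from 1–9 sum between 10 and 30.
Only one set works: {5,7,8,9}.

{5,7,8,9}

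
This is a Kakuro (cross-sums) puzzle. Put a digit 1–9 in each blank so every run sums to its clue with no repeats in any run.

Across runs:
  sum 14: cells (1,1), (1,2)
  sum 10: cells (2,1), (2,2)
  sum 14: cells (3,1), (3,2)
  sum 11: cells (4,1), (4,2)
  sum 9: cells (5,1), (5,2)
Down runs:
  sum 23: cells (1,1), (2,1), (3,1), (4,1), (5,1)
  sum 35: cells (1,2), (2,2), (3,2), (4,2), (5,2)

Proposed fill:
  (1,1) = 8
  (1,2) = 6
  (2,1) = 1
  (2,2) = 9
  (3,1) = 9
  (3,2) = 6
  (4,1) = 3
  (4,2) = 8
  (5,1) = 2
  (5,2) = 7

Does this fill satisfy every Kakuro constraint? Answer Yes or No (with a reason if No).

No — the down run (1,2)–(5,2) sums to 36, not 35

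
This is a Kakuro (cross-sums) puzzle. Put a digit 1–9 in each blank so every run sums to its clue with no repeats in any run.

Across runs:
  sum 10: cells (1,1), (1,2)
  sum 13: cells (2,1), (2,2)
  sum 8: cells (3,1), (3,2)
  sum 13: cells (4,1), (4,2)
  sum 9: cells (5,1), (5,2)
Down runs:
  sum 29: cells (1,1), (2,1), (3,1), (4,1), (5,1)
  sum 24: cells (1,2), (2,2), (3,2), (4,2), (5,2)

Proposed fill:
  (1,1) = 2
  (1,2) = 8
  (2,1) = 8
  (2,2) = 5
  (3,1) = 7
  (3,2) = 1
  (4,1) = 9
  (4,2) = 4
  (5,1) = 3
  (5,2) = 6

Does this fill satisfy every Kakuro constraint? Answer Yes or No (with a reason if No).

Across: 2+8=10; 8+5=13; 7+1=8; 9+4=13; 3+6=9. Down: 2+8+7+9+3=29; 8+5+1+4+6=24. No digit repeats within any run.

Yes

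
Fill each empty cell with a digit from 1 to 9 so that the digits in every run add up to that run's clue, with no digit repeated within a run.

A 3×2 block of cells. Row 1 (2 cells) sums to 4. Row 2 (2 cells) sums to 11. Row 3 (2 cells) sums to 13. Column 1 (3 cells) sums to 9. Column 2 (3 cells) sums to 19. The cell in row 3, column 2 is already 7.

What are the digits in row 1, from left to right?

1 3

4 in 2 cells must be {1,3}.
(1,2) = 3: the only remaining digit allowed by both the 4 across and the 19 down.
(2,2) = 19 − 10 = 9 completes the 19 down.
(3,1) = 13 − 7 = 6 completes the 13 across.
(1,1) = 4 − 3 = 1 completes the 4 across.
(2,1) = 11 − 9 = 2 completes the 11 across.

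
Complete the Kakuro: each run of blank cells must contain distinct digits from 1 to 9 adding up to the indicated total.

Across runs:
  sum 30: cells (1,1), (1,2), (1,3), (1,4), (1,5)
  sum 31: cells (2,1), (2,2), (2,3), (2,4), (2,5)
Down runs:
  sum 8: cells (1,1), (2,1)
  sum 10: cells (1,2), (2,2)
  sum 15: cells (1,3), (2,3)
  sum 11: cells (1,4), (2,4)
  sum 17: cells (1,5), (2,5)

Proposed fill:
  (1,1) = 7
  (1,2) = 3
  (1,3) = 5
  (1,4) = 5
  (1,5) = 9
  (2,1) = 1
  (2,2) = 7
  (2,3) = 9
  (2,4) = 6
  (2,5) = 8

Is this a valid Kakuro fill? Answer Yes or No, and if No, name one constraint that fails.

No — the down run (1,3)–(2,3) sums to 14, not 15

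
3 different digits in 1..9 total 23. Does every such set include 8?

The only way to make 23 from 3 distinct digits is {6,8,9}, which contains 8.

Yes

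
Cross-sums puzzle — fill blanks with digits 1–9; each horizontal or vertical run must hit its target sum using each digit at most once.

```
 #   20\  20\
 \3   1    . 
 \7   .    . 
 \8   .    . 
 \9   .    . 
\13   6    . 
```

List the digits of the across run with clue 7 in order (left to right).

3 in 2 cells must be {1,2}.
R1C2 = 3 − 1 = 2 completes the 3 across.
R5C2 = 13 − 6 = 7 completes the 13 across.
No cell is forced outright now. R2C1 can only be 2 or 3 or 4 (the digits allowed by both its 7 across and its 20 down). If R2C1 = 2: then R2C2 would have to be in {5} for the 7 across but in {1,4,6} for the 20 down — contradiction. If R2C1 = 4: then R2C2 would have to be in {3} for the 7 across but in {1,4,6} for the 20 down — contradiction. So R2C1 = 3.
R2C2 = 7 − 3 = 4 completes the 7 across.

3, 4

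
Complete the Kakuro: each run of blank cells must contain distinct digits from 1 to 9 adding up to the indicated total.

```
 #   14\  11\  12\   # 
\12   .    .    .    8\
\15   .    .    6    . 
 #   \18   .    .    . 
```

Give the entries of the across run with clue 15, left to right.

5 3 6 1

R2C1 = 5: the only remaining digit allowed by both the 15 across and the 14 down.
R1C1 = 14 − 5 = 9 completes the 14 down.
Nothing is forced directly, so branch on R1C2, whose candidates are 1 or 2. If R1C2 = 1: that forces R1C3 = 2, R2C2 = 3, R2C4 = 1, R3C2 = 7, after which R3C3 would have to be in {2,3,5,6,8,9} for the 18 across but in {4} for the 12 down — contradiction. So R1C2 = 2.
R1C3 = 12 − 11 = 1 completes the 12 across.
R3C3 = 12 − 7 = 5 completes the 12 down.
No cell is forced outright now. R3C2 can only be 4 or 6 (the digits allowed by both its 18 across and its 11 down). If R3C2 = 4: then R2C2 would have to be in {1,3} for the 15 across but in {5} for the 11 down — contradiction. So R3C2 = 6.
R2C2 = 11 − 8 = 3 completes the 11 down.
R2C4 = 15 − 14 = 1 completes the 15 across.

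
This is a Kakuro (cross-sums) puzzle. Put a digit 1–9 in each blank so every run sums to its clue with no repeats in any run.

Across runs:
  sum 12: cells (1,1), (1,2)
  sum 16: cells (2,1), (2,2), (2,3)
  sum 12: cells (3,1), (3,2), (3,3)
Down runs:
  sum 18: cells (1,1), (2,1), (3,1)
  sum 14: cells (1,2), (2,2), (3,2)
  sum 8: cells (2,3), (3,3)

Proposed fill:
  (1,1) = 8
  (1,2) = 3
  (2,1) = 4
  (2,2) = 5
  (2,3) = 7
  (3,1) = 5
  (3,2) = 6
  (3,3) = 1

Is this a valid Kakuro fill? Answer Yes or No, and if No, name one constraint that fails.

No — the across run (1,1)–(1,2) sums to 11, not 12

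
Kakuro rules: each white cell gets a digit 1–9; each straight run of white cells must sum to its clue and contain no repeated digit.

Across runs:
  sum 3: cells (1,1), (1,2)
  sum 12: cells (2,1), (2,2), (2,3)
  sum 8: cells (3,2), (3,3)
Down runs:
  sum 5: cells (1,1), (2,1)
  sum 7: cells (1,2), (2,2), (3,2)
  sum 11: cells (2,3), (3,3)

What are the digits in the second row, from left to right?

3 in 2 cells must be {1,2}; 7 in 3 cells must be {1,2,4}.
Nothing is forced directly, so branch on (1,1), whose candidates are 1 or 2. If (1,1) = 1: that forces (1,2) = 2, (2,1) = 4, (2,2) = 1, (2,3) = 7, after which (3,2) would have to be in {1,2,3,5,6,7} for the 8 across but in {4} for the 7 down — contradiction. So (1,1) = 2.
(1,2) = 3 − 2 = 1 completes the 3 across.
(2,1) = 5 − 2 = 3 completes the 5 down.
(3,2) = 2: the only remaining digit allowed by both the 8 across and the 7 down.
(3,3) = 8 − 2 = 6 completes the 8 across.
(2,2) = 7 − 3 = 4 completes the 7 down.
(2,3) = 12 − 7 = 5 completes the 12 across.

3 4 5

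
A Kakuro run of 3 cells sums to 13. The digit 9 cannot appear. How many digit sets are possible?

6

3 distinct digits from 1–9 sum between 6 and 24.
Dropping sets that contain 9.
Enumerating: {1,4,8}, {1,5,7}, {2,3,8}, {2,4,7}, {2,5,6}, {3,4,6}.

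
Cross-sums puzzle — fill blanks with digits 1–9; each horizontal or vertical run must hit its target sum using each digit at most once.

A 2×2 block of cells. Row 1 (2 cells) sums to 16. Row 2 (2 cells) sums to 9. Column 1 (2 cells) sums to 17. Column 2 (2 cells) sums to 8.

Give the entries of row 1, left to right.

16 in 2 cells must be {7,9}; 17 in 2 cells must be {8,9}.
The 16 across and the 17 down share only 9, so (1,1) = 9.
(1,2) = 16 − 9 = 7 completes the 16 across.
(2,1) = 17 − 9 = 8 completes the 17 down.
(2,2) = 9 − 8 = 1 completes the 9 across.

9 7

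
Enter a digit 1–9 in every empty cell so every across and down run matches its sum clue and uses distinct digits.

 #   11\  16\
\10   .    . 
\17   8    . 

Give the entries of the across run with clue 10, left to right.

3, 7

17 in 2 cells must be {8,9}; 16 in 2 cells must be {7,9}.
R1C1 = 11 − 8 = 3 completes the 11 down.
R1C2 = 10 − 3 = 7 completes the 10 across.
R2C2 = 17 − 8 = 9 completes the 17 across.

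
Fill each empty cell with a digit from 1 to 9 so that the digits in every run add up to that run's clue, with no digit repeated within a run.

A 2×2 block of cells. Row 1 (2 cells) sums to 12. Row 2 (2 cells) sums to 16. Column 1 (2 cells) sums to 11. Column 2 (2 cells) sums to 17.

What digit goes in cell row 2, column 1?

7

16 in 2 cells must be {7,9}; 17 in 2 cells must be {8,9}.
The 16 across and the 17 down share only 9, so (2,2) = 9.
(1,2) = 17 − 9 = 8 completes the 17 down.
(2,1) = 16 − 9 = 7 completes the 16 across.
(1,1) = 12 − 8 = 4 completes the 12 across.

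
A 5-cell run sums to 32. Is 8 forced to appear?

Yes

Every partition of 32 into 5 distinct digits includes 8: {2,6,7,8,9}, {3,5,7,8,9}, {4,5,6,8,9}.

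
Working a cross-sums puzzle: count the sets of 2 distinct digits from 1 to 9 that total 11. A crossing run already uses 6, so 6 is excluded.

2 distinct digits from 1–9 sum between 3 and 17.
Dropping sets that contain 6.
Enumerating: {2,9}, {3,8}, {4,7}.

3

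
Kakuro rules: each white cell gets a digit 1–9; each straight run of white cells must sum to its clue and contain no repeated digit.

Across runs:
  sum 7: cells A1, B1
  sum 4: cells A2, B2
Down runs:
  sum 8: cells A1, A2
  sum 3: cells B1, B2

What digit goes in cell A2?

4 in 2 cells must be {1,3}; 3 in 2 cells must be {1,2}.
The 4 across and the 3 down share only 1, so B2 = 1.
B1 = 3 − 1 = 2 completes the 3 down.
A2 = 4 − 1 = 3 completes the 4 across.
A1 = 7 − 2 = 5 completes the 7 across.

3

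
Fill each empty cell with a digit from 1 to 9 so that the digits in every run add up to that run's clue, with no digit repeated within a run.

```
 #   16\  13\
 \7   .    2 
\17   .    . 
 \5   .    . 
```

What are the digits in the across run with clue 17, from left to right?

17 in 2 cells must be {8,9}.
R1C1 = 7 − 2 = 5 completes the 7 across.
Given what's placed, R2C2 must be 8 to fit the 17 across and 13 down.
R3C2 = 13 − 10 = 3 completes the 13 down.
R2C1 = 17 − 8 = 9 completes the 17 across.
R3C1 = 5 − 3 = 2 completes the 5 across.

9, 8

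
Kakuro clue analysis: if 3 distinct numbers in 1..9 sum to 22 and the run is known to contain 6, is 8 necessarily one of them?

No

The only way to make 22 from 3 distinct digits under that restriction is {6,7,9}, which does not contain 8.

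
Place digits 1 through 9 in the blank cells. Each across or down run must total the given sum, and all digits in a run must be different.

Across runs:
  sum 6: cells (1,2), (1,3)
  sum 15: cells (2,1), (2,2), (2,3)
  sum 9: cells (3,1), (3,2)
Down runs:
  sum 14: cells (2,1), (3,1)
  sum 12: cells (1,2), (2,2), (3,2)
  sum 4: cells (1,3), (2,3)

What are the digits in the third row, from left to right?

6 3

4 in 2 cells must be {1,3}.
The 6 across and the 4 down share only 1, so (1,3) = 1.
(2,3) = 4 − 1 = 3 completes the 4 down.
(1,2) = 6 − 1 = 5 completes the 6 across.
(2,2) = 4: the only remaining digit allowed by both the 15 across and the 12 down.
(3,2) = 12 − 9 = 3 completes the 12 down.
(2,1) = 15 − 7 = 8 completes the 15 across.
(3,1) = 9 − 3 = 6 completes the 9 across.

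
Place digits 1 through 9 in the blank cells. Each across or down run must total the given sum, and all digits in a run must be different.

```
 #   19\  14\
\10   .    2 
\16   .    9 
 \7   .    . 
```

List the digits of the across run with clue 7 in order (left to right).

4 3

16 in 2 cells must be {7,9}.
R1C1 = 10 − 2 = 8 completes the 10 across.
R2C1 = 16 − 9 = 7 completes the 16 across.
R3C1 = 19 − 15 = 4 completes the 19 down.
R3C2 = 7 − 4 = 3 completes the 7 across.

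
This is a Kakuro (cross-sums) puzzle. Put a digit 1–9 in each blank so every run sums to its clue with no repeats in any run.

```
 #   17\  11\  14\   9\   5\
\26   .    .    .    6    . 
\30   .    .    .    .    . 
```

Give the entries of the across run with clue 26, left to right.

9 2 8 6 1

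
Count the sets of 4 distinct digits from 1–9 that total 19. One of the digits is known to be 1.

6

4 distinct digits from 1–9 sum between 10 and 30.
Keeping only sets containing 1.
Enumerating: {1,2,7,9}, {1,3,6,9}, {1,3,7,8}, {1,4,5,9}, {1,4,6,8}, {1,5,6,7}.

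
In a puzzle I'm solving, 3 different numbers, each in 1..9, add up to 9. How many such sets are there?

3 distinct digits from 1–9 sum between 6 and 24.
Enumerating: {1,2,6}, {1,3,5}, {2,3,4}.

3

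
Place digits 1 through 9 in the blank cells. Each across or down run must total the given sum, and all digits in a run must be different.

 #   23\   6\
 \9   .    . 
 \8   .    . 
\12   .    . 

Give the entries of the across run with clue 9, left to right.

8 1

23 in 3 cells must be {6,8,9}; 6 in 3 cells must be {1,2,3}.
The 8 across and the 23 down share only 6, so R2C1 = 6.
R2C2 = 8 − 6 = 2 completes the 8 across.
Given what's placed, R3C2 must be 3 to fit the 12 across and 6 down.
R1C1 = 8: the only remaining digit allowed by both the 9 across and the 23 down.
R1C2 = 9 − 8 = 1 completes the 9 across.
R3C1 = 12 − 3 = 9 completes the 12 across.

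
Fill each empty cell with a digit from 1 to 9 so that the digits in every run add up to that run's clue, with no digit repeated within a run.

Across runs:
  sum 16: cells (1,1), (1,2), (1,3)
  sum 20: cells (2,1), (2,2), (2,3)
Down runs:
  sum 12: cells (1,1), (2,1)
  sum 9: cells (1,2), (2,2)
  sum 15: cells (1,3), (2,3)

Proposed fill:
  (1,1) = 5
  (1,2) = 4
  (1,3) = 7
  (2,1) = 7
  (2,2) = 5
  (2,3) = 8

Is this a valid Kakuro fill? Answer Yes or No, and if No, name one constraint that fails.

Yes

Across: 5+4+7=16; 7+5+8=20. Down: 5+7=12; 4+5=9; 7+8=15. No digit repeats within any run.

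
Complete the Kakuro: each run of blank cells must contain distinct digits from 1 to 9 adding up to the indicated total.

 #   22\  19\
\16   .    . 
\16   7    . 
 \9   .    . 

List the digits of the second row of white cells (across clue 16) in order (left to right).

7 9

16 in 2 cells must be {7,9}.
Given what's placed, R1C1 must be 9 to fit the 16 across and 22 down.
R1C2 = 16 − 9 = 7 completes the 16 across.
R2C2 = 16 − 7 = 9 completes the 16 across.
R3C1 = 22 − 16 = 6 completes the 22 down.
R3C2 = 9 − 6 = 3 completes the 9 across.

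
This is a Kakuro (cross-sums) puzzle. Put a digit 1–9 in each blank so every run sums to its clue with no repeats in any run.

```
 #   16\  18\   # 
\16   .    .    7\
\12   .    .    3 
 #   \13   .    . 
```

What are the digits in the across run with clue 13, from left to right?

9 4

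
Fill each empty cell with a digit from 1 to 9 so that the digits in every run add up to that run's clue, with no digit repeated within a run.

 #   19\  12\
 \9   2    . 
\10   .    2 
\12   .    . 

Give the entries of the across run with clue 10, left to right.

8, 2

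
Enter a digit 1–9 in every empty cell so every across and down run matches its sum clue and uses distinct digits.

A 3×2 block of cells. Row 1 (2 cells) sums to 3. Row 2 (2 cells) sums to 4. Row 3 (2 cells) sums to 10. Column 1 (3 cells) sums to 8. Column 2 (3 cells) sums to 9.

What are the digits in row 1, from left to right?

3 in 2 cells must be {1,2}; 4 in 2 cells must be {1,3}.
Nothing is forced directly, so branch on (1,1), whose candidates are 1 or 2. If (1,1) = 2: that forces (1,2) = 1, (2,1) = 1, (2,2) = 3, after which (3,1) would have to be in {1,2,3,4,6,7,8,9} for the 10 across but in {5} for the 8 down — contradiction. So (1,1) = 1.
(1,2) = 3 − 1 = 2 completes the 3 across.
Given what's placed, (2,1) must be 3 to fit the 4 across and 8 down.
(2,2) = 4 − 3 = 1 completes the 4 across.
(3,1) = 8 − 4 = 4 completes the 8 down.
(3,2) = 10 − 4 = 6 completes the 10 across.

1 2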